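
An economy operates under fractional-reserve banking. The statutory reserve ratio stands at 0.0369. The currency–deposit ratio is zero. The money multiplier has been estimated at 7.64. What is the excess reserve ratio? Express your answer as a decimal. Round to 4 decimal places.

Using m = 7.64. Since m = (1 + c)/(c + rr + e), the denominator satisfies c + rr + e = (1 + c)/m = (1 + 0) / 7.64 ≈ 0.130890.
With c = 0 and rr = 0.0369, the excess reserve ratio is 0.130890 − 0 − 0.0369 = 0.09399.

0.0940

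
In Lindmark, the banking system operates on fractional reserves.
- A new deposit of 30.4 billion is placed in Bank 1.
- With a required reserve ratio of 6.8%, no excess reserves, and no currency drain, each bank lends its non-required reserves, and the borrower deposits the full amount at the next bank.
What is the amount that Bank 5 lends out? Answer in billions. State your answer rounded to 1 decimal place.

21.4 billion

Each bank lends a fraction (1 − rr) = 0.9320 of the deposit it receives, so Bank 5 receives 30.4·0.9320^4 and lends 30.4·0.9320^5 ≈ 21.3773 billion.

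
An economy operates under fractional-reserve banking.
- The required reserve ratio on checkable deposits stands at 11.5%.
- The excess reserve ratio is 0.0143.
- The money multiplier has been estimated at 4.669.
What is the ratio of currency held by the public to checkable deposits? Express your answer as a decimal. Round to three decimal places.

0.108

Using m = 4.669. From m = (1 + c)/(c + rr + e), rearranging gives 1 + c = m·(c + rr + e), so c·(1 − m) = m·(rr + e) − 1.
Hence c = [m·(rr + e) − 1]/(1 − m) = [4.669 × (0.115 + 0.0143) − 1] / (1 − 4.669) ≈ 0.108013.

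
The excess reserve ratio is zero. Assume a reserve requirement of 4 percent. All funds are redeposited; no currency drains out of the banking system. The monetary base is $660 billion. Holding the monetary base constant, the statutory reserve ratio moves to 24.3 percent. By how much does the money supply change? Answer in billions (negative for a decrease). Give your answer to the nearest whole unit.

-13784 billion

Initially m₁ = 1 / (0.04) = 25, so M₁ = 25 × 660 = 16500 billion.
After the change m₂ = 1 / (0.243) ≈ 4.1152, so M₂ = 4.1152 × 660 = 2716.032 billion.
ΔM = M₂ − M₁ = 2716.032 − 16500 = -13783.968 billion.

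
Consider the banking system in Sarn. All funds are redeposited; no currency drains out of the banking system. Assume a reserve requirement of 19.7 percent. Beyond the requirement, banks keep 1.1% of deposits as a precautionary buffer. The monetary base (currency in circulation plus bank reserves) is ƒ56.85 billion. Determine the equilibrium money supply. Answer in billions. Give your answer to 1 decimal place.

ƒ273.3 billion

The money multiplier is m = 1 / (rr + e) = 1 / (0.197 + 0.011) ≈ 4.8077.
So M = m × MB = 4.8077 × 56.85 ≈ 273.3177 billion.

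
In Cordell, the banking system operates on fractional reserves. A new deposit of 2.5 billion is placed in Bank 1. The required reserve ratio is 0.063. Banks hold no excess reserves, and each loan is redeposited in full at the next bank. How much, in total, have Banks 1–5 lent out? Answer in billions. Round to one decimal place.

Bank i lends (1 − rr)^i of the original deposit: Bank 1 lends 2.5·0.9370 = 2.3425, Bank 2 lends 2.5·0.9370² ≈ 2.1949, and so on.
Summing a geometric series: total = 2.5·[0.9370·(1 − 0.9370^5) / (1 − 0.9370)] ≈ 10.3268 billion.

10.3 billion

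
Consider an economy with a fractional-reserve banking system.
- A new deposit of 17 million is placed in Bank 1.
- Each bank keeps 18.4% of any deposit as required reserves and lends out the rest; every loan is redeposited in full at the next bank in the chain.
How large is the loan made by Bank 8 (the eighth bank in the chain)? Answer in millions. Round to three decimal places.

Each bank lends a fraction (1 − rr) = 0.8160 of the deposit it receives, so Bank 8 receives 17·0.8160^7 and lends 17·0.8160^8 ≈ 3.3417 million.

3.342 million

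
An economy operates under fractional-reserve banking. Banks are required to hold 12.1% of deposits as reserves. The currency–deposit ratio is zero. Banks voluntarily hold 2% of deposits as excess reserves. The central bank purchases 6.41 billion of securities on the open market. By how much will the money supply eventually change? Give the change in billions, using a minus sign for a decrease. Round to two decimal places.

45.46 billion

The money multiplier is m = 1 / (rr + e) = 1 / (0.121 + 0.02) ≈ 7.0922.
The purchase adds 6.41 billion of base, so ΔM = m × ΔMB = 7.0922 × (+6.41) ≈ 45.461 billion.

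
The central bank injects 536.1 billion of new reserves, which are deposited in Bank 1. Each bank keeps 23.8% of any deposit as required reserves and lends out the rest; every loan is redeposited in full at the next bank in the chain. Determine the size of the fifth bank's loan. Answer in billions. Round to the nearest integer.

138 billion

Each bank lends a fraction (1 − rr) = 0.7620 of the deposit it receives, so Bank 5 receives 536.1·0.7620^4 and lends 536.1·0.7620^5 ≈ 137.7275 billion.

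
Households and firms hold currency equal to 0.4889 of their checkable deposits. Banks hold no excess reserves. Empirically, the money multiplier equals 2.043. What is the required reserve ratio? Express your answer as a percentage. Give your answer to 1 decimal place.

24.0%

Using m = 2.043. Since m = (1 + c)/(c + rr + e), the denominator satisfies c + rr + e = (1 + c)/m = (1 + 0.4889) / 2.043 ≈ 0.728781.
With c = 0.4889 and e = 0, the required reserve ratio is 0.728781 − 0.4889 − 0 = 0.239881.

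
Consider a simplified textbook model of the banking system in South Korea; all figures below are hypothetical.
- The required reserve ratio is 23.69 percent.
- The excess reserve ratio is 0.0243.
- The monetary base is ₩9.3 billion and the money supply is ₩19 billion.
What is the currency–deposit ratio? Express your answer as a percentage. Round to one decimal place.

44.7%

Using m = M/MB = 19/9.3 ≈ 2.043011. From m = (1 + c)/(c + rr + e), rearranging gives 1 + c = m·(c + rr + e), so c·(1 − m) = m·(rr + e) − 1.
Hence c = [m·(rr + e) − 1]/(1 − m) = [2.043011 × (0.2369 + 0.0243) − 1] / (1 − 2.043011) ≈ 0.447134.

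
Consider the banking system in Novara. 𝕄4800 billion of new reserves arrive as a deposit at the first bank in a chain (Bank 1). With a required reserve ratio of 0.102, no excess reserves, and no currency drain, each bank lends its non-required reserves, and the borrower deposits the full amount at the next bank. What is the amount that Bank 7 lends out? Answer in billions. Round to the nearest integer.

𝕄2260 billion

Each bank lends a fraction (1 − rr) = 0.8980 of the deposit it receives, so Bank 7 receives 4800·0.8980^6 and lends 4800·0.8980^7 ≈ 2260.3495 billion.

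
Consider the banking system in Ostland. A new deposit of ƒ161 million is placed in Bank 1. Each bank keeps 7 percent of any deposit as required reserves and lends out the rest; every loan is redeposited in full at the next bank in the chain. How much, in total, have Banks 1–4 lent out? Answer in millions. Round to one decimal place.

Bank i lends (1 − rr)^i of the original deposit: Bank 1 lends 161·0.9300 = 149.7300, Bank 2 lends 161·0.9300² = 139.2489, and so on.
Summing a geometric series: total = 161·[0.9300·(1 − 0.9300^4) / (1 − 0.9300)] ≈ 538.9168 million.

ƒ538.9 million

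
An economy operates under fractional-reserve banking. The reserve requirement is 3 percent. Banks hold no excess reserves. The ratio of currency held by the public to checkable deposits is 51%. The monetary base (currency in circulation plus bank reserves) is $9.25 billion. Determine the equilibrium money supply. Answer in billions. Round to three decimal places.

The money multiplier is m = (1 + c) / (rr + c) = (1 + 0.51) / (0.03 + 0.51) ≈ 2.79630.
So M = m × MB = 2.79630 × 9.25 ≈ 25.8658 billion.

$25.866 billion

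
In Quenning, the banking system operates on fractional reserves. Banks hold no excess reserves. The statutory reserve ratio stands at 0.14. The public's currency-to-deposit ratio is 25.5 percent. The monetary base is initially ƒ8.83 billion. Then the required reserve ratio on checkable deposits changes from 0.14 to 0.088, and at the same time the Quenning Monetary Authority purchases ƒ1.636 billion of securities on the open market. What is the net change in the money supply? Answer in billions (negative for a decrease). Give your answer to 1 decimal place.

Before: m₁ = (1 + 0.255) / (0.14 + 0.255) ≈ 3.1772, MB₁ = 8.83, so M₁ = 3.1772 × 8.83 ≈ 28.0547 billion.
After: m₂ = (1 + 0.255) / (0.088 + 0.255) ≈ 3.6589, MB₂ = 8.83 + 1.636 = 10.466, so M₂ = 3.6589 × 10.466 ≈ 38.294 billion.
ΔM = M₂ − M₁ = 38.294 − 28.0547 = 10.2393 billion.

ƒ10.2 billion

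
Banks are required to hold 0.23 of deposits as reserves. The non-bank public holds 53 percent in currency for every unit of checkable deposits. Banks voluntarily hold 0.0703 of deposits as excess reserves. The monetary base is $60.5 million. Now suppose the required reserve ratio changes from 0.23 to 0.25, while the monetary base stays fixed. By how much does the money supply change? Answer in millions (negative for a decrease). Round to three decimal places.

Initially m₁ = (1 + 0.53) / (0.23 + 0.0703 + 0.53) ≈ 1.842707, so M₁ = 1.842707 × 60.5 ≈ 111.4838 million.
After the change m₂ = (1 + 0.53) / (0.25 + 0.0703 + 0.53) ≈ 1.799365, so M₂ = 1.799365 × 60.5 ≈ 108.8616 million.
ΔM = M₂ − M₁ = 108.8616 − 111.4838 = -2.6222 million.

-2.622 million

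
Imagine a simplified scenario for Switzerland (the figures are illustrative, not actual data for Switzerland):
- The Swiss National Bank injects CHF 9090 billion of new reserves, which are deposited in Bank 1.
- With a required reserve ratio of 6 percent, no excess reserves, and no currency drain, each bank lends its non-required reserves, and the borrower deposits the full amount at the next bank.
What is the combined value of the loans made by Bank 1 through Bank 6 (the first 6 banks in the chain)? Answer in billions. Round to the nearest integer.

CHF 44166 billion

Bank i lends (1 − rr)^i of the original deposit: Bank 1 lends 9090·0.9400 = 8544.6000, Bank 2 lends 9090·0.9400² = 8031.9240, and so on.
Summing a geometric series: total = 9090·[0.9400·(1 − 0.9400^6) / (1 − 0.9400)] ≈ 44165.6445 billion.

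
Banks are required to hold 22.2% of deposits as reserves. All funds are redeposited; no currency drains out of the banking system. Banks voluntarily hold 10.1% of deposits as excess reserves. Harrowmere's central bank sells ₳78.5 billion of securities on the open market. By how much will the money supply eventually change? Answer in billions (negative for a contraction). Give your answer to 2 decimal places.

-243.03 billion

The money multiplier is m = 1 / (rr + e) = 1 / (0.222 + 0.101) ≈ 3.09598.
The sale removes 78.5 billion of base, so ΔM = m × ΔMB = 3.09598 × (−78.5) ≈ -243.0344 billion.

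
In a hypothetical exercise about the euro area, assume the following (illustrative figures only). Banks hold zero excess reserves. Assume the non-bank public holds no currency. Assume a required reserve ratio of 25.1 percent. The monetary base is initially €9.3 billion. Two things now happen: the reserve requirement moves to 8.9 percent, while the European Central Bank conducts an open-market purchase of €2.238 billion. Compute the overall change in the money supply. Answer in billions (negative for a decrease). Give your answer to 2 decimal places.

Before: m₁ = 1 / (0.251) ≈ 3.98406, MB₁ = 9.3, so M₁ = 3.98406 × 9.3 ≈ 37.0518 billion.
After: m₂ = 1 / (0.089) ≈ 11.23596, MB₂ = 9.3 + 2.238 = 11.538, so M₂ = 11.23596 × 11.538 ≈ 129.6405 billion.
ΔM = M₂ − M₁ = 129.6405 − 37.0518 = 92.5887 billion.

€92.59 billion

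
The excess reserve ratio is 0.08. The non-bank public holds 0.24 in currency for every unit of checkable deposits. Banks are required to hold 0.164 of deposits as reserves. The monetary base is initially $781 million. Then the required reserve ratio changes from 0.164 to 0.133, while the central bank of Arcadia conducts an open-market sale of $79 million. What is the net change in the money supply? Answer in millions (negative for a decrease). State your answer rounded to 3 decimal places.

-79.320 million

Before: m₁ = (1 + 0.24) / (0.164 + 0.08 + 0.24) ≈ 2.5619835, MB₁ = 781, so M₁ = 2.5619835 × 781 ≈ 2000.9091 million.
After: m₂ = (1 + 0.24) / (0.133 + 0.08 + 0.24) ≈ 2.7373068, MB₂ = 781 − 79 = 702, so M₂ = 2.7373068 × 702 ≈ 1921.5894 million.
ΔM = M₂ − M₁ = 1921.5894 − 2000.9091 = -79.3197 million.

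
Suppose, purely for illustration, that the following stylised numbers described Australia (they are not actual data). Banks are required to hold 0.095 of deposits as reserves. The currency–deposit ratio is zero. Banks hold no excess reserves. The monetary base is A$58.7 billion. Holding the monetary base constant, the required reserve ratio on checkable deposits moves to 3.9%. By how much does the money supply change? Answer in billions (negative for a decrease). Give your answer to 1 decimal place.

Initially m₁ = 1 / (0.095) ≈ 10.5263, so M₁ = 10.5263 × 58.7 ≈ 617.8938 billion.
After the change m₂ = 1 / (0.039) ≈ 25.6410, so M₂ = 25.6410 × 58.7 = 1505.1267 billion.
ΔM = M₂ − M₁ = 1505.1267 − 617.8938 = 887.2329 billion.

A$887.2 billion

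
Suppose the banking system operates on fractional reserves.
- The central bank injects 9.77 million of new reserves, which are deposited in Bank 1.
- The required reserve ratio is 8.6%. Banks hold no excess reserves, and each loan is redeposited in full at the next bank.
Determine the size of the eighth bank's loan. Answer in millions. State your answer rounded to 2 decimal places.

Each bank lends a fraction (1 − rr) = 0.9140 of the deposit it receives, so Bank 8 receives 9.77·0.9140^7 and lends 9.77·0.9140^8 ≈ 4.7584 million.

4.76 million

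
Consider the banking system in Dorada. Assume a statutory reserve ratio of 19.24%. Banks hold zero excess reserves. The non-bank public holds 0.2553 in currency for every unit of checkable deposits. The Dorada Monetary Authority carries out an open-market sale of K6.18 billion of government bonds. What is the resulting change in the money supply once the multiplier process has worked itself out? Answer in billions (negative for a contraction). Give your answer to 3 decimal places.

-17.328 billion

The money multiplier is m = (1 + c) / (rr + c) = (1 + 0.2553) / (0.1924 + 0.2553) ≈ 2.80389.
The sale removes 6.18 billion of base, so ΔM = m × ΔMB = 2.80389 × (−6.18) ≈ -17.328 billion.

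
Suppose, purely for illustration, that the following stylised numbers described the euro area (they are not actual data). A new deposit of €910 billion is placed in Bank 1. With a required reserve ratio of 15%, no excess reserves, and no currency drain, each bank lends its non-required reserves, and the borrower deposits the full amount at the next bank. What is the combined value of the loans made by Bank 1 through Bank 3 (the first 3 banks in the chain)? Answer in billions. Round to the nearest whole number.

Bank i lends (1 − rr)^i of the original deposit: Bank 1 lends 910·0.8500 = 773.5000, Bank 2 lends 910·0.8500² = 657.4750, and so on.
Summing a geometric series: total = 910·[0.8500·(1 − 0.8500^3) / (1 − 0.8500)] ≈ 1989.8288 billion.

€1990 billion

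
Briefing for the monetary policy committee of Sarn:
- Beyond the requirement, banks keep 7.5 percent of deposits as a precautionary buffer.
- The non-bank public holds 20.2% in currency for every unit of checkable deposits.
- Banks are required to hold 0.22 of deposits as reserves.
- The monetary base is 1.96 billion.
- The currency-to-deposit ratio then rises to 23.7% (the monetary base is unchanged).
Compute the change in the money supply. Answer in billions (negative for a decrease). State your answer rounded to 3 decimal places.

Initially m₁ = (1 + 0.202) / (0.22 + 0.075 + 0.202) ≈ 2.41851, so M₁ = 2.41851 × 1.96 ≈ 4.7403 billion.
After the change m₂ = (1 + 0.237) / (0.22 + 0.075 + 0.237) ≈ 2.32519, so M₂ = 2.32519 × 1.96 ≈ 4.5574 billion.
ΔM = M₂ − M₁ = 4.5574 − 4.7403 = -0.1829 billion.

-0.183 billion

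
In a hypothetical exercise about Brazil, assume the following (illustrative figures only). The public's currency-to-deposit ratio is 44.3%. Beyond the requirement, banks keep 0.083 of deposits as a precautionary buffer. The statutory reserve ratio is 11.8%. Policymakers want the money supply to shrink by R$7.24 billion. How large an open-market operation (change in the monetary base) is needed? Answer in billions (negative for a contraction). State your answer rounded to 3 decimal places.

The money multiplier is m = (1 + c) / (rr + e + c) = (1 + 0.443) / (0.118 + 0.083 + 0.443) ≈ 2.24068.
ΔMB = ΔM / m = (−7.24) / 2.24068 ≈ -3.2312 billion.

-3.231 billion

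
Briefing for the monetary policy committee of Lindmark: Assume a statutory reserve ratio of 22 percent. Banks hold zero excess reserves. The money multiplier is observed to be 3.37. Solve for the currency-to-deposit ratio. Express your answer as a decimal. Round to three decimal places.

Using m = 3.37. From m = (1 + c)/(c + rr + e), rearranging gives 1 + c = m·(c + rr + e), so c·(1 − m) = m·(rr + e) − 1.
Hence c = [m·(rr + e) − 1]/(1 − m) = [3.37 × (0.22 + 0) − 1] / (1 − 3.37) ≈ 0.109114.

0.109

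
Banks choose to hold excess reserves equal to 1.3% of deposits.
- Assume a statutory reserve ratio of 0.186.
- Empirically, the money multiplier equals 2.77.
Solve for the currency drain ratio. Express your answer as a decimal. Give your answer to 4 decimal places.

0.2535

Using m = 2.77. From m = (1 + c)/(c + rr + e), rearranging gives 1 + c = m·(c + rr + e), so c·(1 − m) = m·(rr + e) − 1.
Hence c = [m·(rr + e) − 1]/(1 − m) = [2.77 × (0.186 + 0.013) − 1] / (1 − 2.77) ≈ 0.253542.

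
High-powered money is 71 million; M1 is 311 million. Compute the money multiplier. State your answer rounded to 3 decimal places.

4.380

The money multiplier is m = M / MB = 311 / 71 ≈ 4.38028.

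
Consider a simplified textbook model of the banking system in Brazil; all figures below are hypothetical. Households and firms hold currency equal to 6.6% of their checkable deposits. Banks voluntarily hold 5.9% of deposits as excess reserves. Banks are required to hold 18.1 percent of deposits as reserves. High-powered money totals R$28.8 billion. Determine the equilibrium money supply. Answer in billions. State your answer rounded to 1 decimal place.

The money multiplier is m = (1 + c) / (rr + e + c) = (1 + 0.066) / (0.181 + 0.059 + 0.066) ≈ 3.4837.
So M = m × MB = 3.4837 × 28.8 ≈ 100.3306 billion.

R$100.3 billion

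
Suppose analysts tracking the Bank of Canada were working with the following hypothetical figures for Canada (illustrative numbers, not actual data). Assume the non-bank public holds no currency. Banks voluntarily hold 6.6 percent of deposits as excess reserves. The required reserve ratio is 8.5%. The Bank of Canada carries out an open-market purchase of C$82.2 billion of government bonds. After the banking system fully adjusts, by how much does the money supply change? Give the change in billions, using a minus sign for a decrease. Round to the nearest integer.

C$544 billion

The money multiplier is m = 1 / (rr + e) = 1 / (0.085 + 0.066) ≈ 6.6225.
The purchase adds 82.2 billion of base, so ΔM = m × ΔMB = 6.6225 × (+82.2) = 544.3695 billion.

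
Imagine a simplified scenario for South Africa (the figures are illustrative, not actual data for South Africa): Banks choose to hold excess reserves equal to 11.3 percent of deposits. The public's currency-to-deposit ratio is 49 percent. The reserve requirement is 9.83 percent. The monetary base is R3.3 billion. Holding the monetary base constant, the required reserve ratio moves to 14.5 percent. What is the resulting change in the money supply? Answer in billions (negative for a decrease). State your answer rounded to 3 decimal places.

-0.438 billion

Initially m₁ = (1 + 0.49) / (0.0983 + 0.113 + 0.49) ≈ 2.12463, so M₁ = 2.12463 × 3.3 ≈ 7.0113 billion.
After the change m₂ = (1 + 0.49) / (0.145 + 0.113 + 0.49) ≈ 1.99198, so M₂ = 1.99198 × 3.3 ≈ 6.5735 billion.
ΔM = M₂ − M₁ = 6.5735 − 7.0113 = -0.4378 billion.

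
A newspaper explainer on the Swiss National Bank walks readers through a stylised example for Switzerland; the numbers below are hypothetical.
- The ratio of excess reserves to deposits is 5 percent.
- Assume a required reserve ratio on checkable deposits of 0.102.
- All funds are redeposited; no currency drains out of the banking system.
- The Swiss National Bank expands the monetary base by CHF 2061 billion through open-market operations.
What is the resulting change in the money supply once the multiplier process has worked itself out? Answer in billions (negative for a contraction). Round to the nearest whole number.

CHF 13559 billion

The money multiplier is m = 1 / (rr + e) = 1 / (0.102 + 0.05) ≈ 6.57895.
The purchase adds 2061 billion of base, so ΔM = m × ΔMB = 6.57895 × (+2061) ≈ 13559.2159 billion.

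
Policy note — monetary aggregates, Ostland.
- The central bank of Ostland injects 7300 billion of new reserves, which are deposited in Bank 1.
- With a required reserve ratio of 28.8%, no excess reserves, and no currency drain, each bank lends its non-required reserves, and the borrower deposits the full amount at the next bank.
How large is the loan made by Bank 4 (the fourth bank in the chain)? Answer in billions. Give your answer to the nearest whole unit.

Each bank lends a fraction (1 − rr) = 0.7120 of the deposit it receives, so Bank 4 receives 7300·0.7120^3 and lends 7300·0.7120^4 ≈ 1876.0432 billion.

1876 billion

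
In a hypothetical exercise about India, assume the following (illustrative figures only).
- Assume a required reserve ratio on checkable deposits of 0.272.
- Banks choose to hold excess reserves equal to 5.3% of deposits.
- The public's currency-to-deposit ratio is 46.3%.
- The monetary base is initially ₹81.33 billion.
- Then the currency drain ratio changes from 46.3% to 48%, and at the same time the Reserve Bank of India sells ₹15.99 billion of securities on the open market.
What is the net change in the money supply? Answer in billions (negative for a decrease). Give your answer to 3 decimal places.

-30.869 billion

Before: m₁ = (1 + 0.463) / (0.272 + 0.053 + 0.463) ≈ 1.856599, MB₁ = 81.33, so M₁ = 1.856599 × 81.33 ≈ 150.9972 billion.
After: m₂ = (1 + 0.48) / (0.272 + 0.053 + 0.48) ≈ 1.838509, MB₂ = 81.33 − 15.99 = 65.34, so M₂ = 1.838509 × 65.34 ≈ 120.1282 billion.
ΔM = M₂ − M₁ = 120.1282 − 150.9972 = -30.869 billion.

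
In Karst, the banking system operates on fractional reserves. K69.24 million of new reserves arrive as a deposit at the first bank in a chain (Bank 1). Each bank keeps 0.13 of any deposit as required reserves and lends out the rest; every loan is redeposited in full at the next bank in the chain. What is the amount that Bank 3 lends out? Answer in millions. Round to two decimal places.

K45.59 million

Each bank lends a fraction (1 − rr) = 0.8700 of the deposit it receives, so Bank 3 receives 69.24·0.8700^2 and lends 69.24·0.8700^3 ≈ 45.5947 million.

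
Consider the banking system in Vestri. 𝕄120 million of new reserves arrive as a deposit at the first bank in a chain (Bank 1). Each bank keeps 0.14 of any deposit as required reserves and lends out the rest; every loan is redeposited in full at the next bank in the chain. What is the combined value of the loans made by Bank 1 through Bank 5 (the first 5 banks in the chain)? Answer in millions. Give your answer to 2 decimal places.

Bank i lends (1 − rr)^i of the original deposit: Bank 1 lends 120·0.8600 = 103.2000, Bank 2 lends 120·0.8600² = 88.7520, and so on.
Summing a geometric series: total = 120·[0.8600·(1 − 0.8600^5) / (1 − 0.8600)] ≈ 390.3709 million.

𝕄390.37 million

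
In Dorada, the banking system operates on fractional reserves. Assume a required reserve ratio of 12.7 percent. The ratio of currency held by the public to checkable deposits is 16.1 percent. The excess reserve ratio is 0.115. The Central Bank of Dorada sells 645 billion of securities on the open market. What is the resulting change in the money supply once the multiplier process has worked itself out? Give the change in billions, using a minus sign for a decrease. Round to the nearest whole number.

-1858 billion

The money multiplier is m = (1 + c) / (rr + e + c) = (1 + 0.161) / (0.127 + 0.115 + 0.161) ≈ 2.8809.
The sale removes 645 billion of base, so ΔM = m × ΔMB = 2.8809 × (−645) = -1858.1805 billion.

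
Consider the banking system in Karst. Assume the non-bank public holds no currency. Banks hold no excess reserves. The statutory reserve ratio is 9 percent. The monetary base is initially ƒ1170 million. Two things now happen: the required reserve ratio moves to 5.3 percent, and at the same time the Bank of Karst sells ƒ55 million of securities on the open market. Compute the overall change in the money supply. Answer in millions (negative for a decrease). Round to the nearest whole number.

Before: m₁ = 1 / (0.09) ≈ 11.11111, MB₁ = 1170, so M₁ = 11.11111 × 1170 = 12999.9987 million.
After: m₂ = 1 / (0.053) ≈ 18.86792, MB₂ = 1170 − 55 = 1115, so M₂ = 18.86792 × 1115 = 21037.7308 million.
ΔM = M₂ − M₁ = 21037.7308 − 12999.9987 = 8037.7321 million.

ƒ8038 million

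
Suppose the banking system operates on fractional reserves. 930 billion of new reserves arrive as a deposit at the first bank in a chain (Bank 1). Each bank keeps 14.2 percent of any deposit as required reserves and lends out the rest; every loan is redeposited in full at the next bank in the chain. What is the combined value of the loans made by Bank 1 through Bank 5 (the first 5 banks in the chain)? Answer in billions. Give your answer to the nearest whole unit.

3006 billion

Bank i lends (1 − rr)^i of the original deposit: Bank 1 lends 930·0.8580 = 797.9400, Bank 2 lends 930·0.8580² ≈ 684.6325, and so on.
Summing a geometric series: total = 930·[0.8580·(1 − 0.8580^5) / (1 − 0.8580)] ≈ 3006.4226 billion.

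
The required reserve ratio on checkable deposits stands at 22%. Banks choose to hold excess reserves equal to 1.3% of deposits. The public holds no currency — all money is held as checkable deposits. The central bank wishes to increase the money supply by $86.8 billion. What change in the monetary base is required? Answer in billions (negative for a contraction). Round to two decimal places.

The money multiplier is m = 1 / (rr + e) = 1 / (0.22 + 0.013) ≈ 4.29185.
ΔMB = ΔM / m = (+86.8) / 4.29185 ≈ 20.2244 billion.

$20.22 billion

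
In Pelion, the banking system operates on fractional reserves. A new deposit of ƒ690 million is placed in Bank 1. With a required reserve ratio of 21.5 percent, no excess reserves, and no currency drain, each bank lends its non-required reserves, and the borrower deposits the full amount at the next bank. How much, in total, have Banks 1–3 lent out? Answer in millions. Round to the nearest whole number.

Bank i lends (1 − rr)^i of the original deposit: Bank 1 lends 690·0.7850 = 541.6500, Bank 2 lends 690·0.7850² ≈ 425.1952, and so on.
Summing a geometric series: total = 690·[0.7850·(1 − 0.7850^3) / (1 − 0.7850)] ≈ 1300.6235 million.

ƒ1301 million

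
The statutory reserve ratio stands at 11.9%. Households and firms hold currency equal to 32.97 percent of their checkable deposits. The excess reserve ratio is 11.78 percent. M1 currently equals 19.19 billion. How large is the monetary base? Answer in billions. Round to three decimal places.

The money multiplier is m = (1 + c) / (rr + e + c) = (1 + 0.3297) / (0.119 + 0.1178 + 0.3297) ≈ 2.347220.
MB = M / m = 19.19 / 2.347220 ≈ 8.1756 billion.

8.176 billion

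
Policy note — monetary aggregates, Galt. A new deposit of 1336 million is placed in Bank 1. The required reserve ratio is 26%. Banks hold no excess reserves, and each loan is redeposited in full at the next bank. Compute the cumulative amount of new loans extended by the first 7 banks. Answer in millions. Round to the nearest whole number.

Bank i lends (1 − rr)^i of the original deposit: Bank 1 lends 1336·0.7400 = 988.6400, Bank 2 lends 1336·0.7400² = 731.5936, and so on.
Summing a geometric series: total = 1336·[0.7400·(1 − 0.7400^7) / (1 − 0.7400)] ≈ 3340.4138 million.

3340 million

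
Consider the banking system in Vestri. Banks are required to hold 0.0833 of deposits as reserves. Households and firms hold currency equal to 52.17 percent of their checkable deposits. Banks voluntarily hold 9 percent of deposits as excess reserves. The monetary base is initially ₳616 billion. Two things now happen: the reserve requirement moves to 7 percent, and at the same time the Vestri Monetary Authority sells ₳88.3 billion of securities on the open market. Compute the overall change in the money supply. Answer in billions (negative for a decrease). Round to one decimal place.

-170.8 billion

Before: m₁ = (1 + 0.5217) / (0.0833 + 0.09 + 0.5217) ≈ 2.18950, MB₁ = 616, so M₁ = 2.18950 × 616 = 1348.732 billion.
After: m₂ = (1 + 0.5217) / (0.07 + 0.09 + 0.5217) ≈ 2.23221, MB₂ = 616 − 88.3 = 527.7, so M₂ = 2.23221 × 527.7 ≈ 1177.9372 billion.
ΔM = M₂ − M₁ = 1177.9372 − 1348.732 = -170.7948 billion.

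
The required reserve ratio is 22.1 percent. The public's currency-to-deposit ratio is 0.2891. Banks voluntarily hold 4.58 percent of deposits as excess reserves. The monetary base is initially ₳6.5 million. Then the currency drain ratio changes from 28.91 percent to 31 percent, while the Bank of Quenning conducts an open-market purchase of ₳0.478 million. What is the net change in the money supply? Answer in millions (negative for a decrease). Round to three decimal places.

Before: m₁ = (1 + 0.2891) / (0.221 + 0.0458 + 0.2891) ≈ 2.31894, MB₁ = 6.5, so M₁ = 2.31894 × 6.5 ≈ 15.0731 million.
After: m₂ = (1 + 0.31) / (0.221 + 0.0458 + 0.31) ≈ 2.27115, MB₂ = 6.5 + 0.478 = 6.978, so M₂ = 2.27115 × 6.978 ≈ 15.8481 million.
ΔM = M₂ − M₁ = 15.8481 − 15.0731 = 0.775 million.

₳0.775 million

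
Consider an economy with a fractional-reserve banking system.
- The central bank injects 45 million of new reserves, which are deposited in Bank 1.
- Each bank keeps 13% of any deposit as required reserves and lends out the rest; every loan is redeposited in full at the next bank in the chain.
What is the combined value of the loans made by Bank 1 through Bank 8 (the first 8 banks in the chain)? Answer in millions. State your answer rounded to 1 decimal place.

Bank i lends (1 − rr)^i of the original deposit: Bank 1 lends 45·0.8700 = 39.1500, Bank 2 lends 45·0.8700² = 34.0605, and so on.
Summing a geometric series: total = 45·[0.8700·(1 − 0.8700^8) / (1 − 0.8700)] ≈ 202.3116 million.

202.3 million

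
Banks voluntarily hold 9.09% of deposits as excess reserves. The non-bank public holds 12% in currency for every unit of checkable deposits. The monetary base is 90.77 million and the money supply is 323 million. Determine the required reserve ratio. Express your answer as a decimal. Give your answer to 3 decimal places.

0.104

Using m = M/MB = 323/90.77 ≈ 3.558444. Since m = (1 + c)/(c + rr + e), the denominator satisfies c + rr + e = (1 + c)/m = (1 + 0.12) / 3.558444 ≈ 0.314744.
With c = 0.12 and e = 0.0909, the required reserve ratio is 0.314744 − 0.12 − 0.0909 = 0.103844.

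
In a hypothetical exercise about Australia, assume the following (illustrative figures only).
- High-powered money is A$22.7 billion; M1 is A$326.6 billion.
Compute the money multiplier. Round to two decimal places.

14.39

The money multiplier is m = M / MB = 326.6 / 22.7 ≈ 14.38767.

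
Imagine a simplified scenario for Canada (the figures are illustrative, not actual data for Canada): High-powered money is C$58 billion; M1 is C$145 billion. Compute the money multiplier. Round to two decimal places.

The money multiplier is m = M / MB = 145 / 58 = 2.50000.

2.50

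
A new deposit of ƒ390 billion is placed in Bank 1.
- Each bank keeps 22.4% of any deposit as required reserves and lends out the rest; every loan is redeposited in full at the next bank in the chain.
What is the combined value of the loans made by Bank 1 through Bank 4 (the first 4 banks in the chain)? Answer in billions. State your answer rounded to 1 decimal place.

Bank i lends (1 − rr)^i of the original deposit: Bank 1 lends 390·0.7760 = 302.6400, Bank 2 lends 390·0.7760² ≈ 234.8486, and so on.
Summing a geometric series: total = 390·[0.7760·(1 − 0.7760^4) / (1 − 0.7760)] ≈ 861.1514 billion.

ƒ861.2 billion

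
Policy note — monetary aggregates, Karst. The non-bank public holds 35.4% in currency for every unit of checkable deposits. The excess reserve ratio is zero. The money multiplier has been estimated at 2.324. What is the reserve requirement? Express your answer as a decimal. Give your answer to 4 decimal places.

Using m = 2.324. Since m = (1 + c)/(c + rr + e), the denominator satisfies c + rr + e = (1 + c)/m = (1 + 0.354) / 2.324 ≈ 0.582616.
With c = 0.354 and e = 0, the reserve requirement is 0.582616 − 0.354 − 0 = 0.228616.

0.2286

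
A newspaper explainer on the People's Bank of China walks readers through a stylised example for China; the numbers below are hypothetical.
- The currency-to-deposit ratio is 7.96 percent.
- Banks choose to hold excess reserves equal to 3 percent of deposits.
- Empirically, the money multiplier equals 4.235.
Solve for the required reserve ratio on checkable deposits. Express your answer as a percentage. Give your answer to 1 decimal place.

14.5%

Using m = 4.235. Since m = (1 + c)/(c + rr + e), the denominator satisfies c + rr + e = (1 + c)/m = (1 + 0.0796) / 4.235 ≈ 0.254923.
With c = 0.0796 and e = 0.03, the required reserve ratio on checkable deposits is 0.254923 − 0.0796 − 0.03 = 0.145323.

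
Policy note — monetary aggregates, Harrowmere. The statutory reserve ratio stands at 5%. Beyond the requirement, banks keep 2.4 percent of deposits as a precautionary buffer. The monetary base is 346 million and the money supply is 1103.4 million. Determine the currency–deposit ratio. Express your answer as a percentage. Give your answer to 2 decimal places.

Using m = M/MB = 1103.4/346 ≈ 3.189017. From m = (1 + c)/(c + rr + e), rearranging gives 1 + c = m·(c + rr + e), so c·(1 − m) = m·(rr + e) − 1.
Hence c = [m·(rr + e) − 1]/(1 − m) = [3.189017 × (0.05 + 0.024) − 1] / (1 − 3.189017) ≈ 0.349021.

34.90%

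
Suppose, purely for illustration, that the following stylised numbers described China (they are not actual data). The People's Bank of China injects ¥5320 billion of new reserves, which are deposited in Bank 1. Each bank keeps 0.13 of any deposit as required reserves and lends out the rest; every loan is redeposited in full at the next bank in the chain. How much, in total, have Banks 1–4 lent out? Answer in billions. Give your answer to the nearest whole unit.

¥15206 billion

Bank i lends (1 − rr)^i of the original deposit: Bank 1 lends 5320·0.8700 = 4628.4000, Bank 2 lends 5320·0.8700² = 4026.7080, and so on.
Summing a geometric series: total = 5320·[0.8700·(1 − 0.8700^4) / (1 − 0.8700)] ≈ 15206.1592 billion.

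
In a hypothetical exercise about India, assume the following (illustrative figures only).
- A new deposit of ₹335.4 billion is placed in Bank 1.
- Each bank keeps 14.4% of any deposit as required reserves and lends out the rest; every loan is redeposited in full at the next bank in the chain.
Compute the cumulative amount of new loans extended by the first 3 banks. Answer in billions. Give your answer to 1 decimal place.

Bank i lends (1 − rr)^i of the original deposit: Bank 1 lends 335.4·0.8560 = 287.1024, Bank 2 lends 335.4·0.8560² ≈ 245.7597, and so on.
Summing a geometric series: total = 335.4·[0.8560·(1 − 0.8560^3) / (1 − 0.8560)] ≈ 743.2323 billion.

₹743.2 billion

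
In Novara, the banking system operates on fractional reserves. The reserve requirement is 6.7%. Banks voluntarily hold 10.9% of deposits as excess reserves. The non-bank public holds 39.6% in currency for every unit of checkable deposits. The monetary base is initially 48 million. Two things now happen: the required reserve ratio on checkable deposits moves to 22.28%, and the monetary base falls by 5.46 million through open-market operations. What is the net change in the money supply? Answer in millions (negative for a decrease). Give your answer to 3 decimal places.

-35.550 million

Before: m₁ = (1 + 0.396) / (0.067 + 0.109 + 0.396) ≈ 2.440559, MB₁ = 48, so M₁ = 2.440559 × 48 ≈ 117.1468 million.
After: m₂ = (1 + 0.396) / (0.2228 + 0.109 + 0.396) ≈ 1.918109, MB₂ = 48 − 5.46 = 42.54, so M₂ = 1.918109 × 42.54 ≈ 81.5964 million.
ΔM = M₂ − M₁ = 81.5964 − 117.1468 = -35.5504 million.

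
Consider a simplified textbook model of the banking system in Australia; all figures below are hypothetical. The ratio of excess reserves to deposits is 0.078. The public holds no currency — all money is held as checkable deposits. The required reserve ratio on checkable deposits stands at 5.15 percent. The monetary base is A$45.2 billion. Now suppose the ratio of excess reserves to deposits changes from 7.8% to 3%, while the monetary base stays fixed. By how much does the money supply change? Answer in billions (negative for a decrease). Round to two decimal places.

Initially m₁ = 1 / (0.0515 + 0.078) ≈ 7.72201, so M₁ = 7.72201 × 45.2 ≈ 349.0349 billion.
After the change m₂ = 1 / (0.0515 + 0.03) ≈ 12.26994, so M₂ = 12.26994 × 45.2 ≈ 554.6013 billion.
ΔM = M₂ − M₁ = 554.6013 − 349.0349 = 205.5664 billion.

A$205.57 billion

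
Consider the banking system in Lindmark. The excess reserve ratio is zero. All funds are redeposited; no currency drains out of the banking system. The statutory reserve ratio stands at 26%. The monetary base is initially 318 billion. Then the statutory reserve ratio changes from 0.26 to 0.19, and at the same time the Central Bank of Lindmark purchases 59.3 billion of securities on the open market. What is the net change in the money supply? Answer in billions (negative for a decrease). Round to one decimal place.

Before: m₁ = 1 / (0.26) ≈ 3.84615, MB₁ = 318, so M₁ = 3.84615 × 318 = 1223.0757 billion.
After: m₂ = 1 / (0.19) ≈ 5.26316, MB₂ = 318 + 59.3 = 377.3, so M₂ = 5.26316 × 377.3 ≈ 1985.7903 billion.
ΔM = M₂ − M₁ = 1985.7903 − 1223.0757 = 762.7146 billion.

762.7 billion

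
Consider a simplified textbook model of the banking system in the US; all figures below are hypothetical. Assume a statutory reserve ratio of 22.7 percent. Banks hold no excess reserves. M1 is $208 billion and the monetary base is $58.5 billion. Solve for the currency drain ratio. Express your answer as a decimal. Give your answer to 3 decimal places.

Using m = M/MB = 208/58.5 ≈ 3.555556. From m = (1 + c)/(c + rr + e), rearranging gives 1 + c = m·(c + rr + e), so c·(1 − m) = m·(rr + e) − 1.
Hence c = [m·(rr + e) − 1]/(1 − m) = [3.555556 × (0.227 + 0) − 1] / (1 − 3.555556) ≈ 0.075478.

0.075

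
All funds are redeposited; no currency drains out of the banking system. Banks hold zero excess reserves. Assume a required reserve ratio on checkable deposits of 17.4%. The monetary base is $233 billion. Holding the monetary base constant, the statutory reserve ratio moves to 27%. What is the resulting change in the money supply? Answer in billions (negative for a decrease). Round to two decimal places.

-476.12 billion

Initially m₁ = 1 / (0.174) ≈ 5.747126, so M₁ = 5.747126 × 233 ≈ 1339.0804 billion.
After the change m₂ = 1 / (0.27) ≈ 3.703704, so M₂ = 3.703704 × 233 ≈ 862.963 billion.
ΔM = M₂ − M₁ = 862.963 − 1339.0804 = -476.1174 billion.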